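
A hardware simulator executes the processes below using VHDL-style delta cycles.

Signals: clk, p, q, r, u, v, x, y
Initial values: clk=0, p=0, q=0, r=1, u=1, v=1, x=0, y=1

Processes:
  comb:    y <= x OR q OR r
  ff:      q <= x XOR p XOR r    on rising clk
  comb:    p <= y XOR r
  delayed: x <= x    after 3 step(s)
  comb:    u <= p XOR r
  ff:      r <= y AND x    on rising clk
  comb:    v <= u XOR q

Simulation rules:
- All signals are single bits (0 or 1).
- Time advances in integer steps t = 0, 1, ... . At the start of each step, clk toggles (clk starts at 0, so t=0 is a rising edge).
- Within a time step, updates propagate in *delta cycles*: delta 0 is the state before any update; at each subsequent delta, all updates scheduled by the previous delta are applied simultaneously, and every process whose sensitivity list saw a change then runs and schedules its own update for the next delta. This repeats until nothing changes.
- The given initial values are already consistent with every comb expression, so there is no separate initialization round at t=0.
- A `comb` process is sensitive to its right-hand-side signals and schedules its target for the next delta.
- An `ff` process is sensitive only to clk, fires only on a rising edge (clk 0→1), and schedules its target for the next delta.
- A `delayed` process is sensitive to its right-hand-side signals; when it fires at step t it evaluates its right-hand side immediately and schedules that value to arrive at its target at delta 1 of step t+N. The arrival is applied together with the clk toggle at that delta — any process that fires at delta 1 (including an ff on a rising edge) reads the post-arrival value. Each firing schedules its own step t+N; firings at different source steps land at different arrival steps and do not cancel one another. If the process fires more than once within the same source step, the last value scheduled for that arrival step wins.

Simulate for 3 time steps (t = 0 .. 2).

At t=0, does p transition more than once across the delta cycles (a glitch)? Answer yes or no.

no

[bits: y,p,r,q,clk,x,u,v]
t=0: Δ0=10100011 Δ1=10101011 Δ2=10011011 Δ3=11011000 Δ4=11011011 Δ5=11011010 | 5Δ
t=1: Δ0=11011010 Δ1=11010010 | 1Δ
t=2: Δ0=11010010 Δ1=11011010 | 1Δ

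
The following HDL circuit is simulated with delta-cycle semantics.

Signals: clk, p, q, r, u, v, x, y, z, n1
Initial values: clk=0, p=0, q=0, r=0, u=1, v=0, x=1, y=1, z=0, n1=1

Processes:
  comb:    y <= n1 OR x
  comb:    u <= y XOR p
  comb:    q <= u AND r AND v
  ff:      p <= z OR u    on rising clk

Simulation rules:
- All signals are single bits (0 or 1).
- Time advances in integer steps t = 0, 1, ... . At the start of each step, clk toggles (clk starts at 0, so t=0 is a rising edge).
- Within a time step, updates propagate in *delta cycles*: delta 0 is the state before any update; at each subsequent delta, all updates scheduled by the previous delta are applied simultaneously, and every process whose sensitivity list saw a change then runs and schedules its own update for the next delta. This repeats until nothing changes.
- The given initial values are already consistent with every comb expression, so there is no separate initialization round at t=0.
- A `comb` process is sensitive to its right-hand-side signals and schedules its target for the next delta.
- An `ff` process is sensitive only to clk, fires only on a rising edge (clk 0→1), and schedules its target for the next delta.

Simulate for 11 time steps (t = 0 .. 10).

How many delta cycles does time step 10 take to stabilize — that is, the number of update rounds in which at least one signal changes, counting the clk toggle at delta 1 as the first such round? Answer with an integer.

t=0 Δ0: u=1 p=0 z=0 clk=0 r=0 n1=1 x=1 q=0 y=1 v=0
  Δ1: clk:0→1
  Δ2: p:0→1
  Δ3: u:1→0
  (3Δ to stable)
t=1 Δ0: u=0 p=1 z=0 clk=1 r=0 n1=1 x=1 q=0 y=1 v=0
  Δ1: clk:1→0
  (1Δ to stable)
t=2 Δ0: u=0 p=1 z=0 clk=0 r=0 n1=1 x=1 q=0 y=1 v=0
  Δ1: clk:0→1
  Δ2: p:1→0
  Δ3: u:0→1
  (3Δ to stable)
t=3 Δ0: u=1 p=0 z=0 clk=1 r=0 n1=1 x=1 q=0 y=1 v=0
  Δ1: clk:1→0
  (1Δ to stable)
t=4 Δ0: u=1 p=0 z=0 clk=0 r=0 n1=1 x=1 q=0 y=1 v=0
  Δ1: clk:0→1
  Δ2: p:0→1
  Δ3: u:1→0
  (3Δ to stable)
t=5 Δ0: u=0 p=1 z=0 clk=1 r=0 n1=1 x=1 q=0 y=1 v=0
  Δ1: clk:1→0
  (1Δ to stable)
t=6 Δ0: u=0 p=1 z=0 clk=0 r=0 n1=1 x=1 q=0 y=1 v=0
  Δ1: clk:0→1
  Δ2: p:1→0
  Δ3: u:0→1
  (3Δ to stable)
t=7 Δ0: u=1 p=0 z=0 clk=1 r=0 n1=1 x=1 q=0 y=1 v=0
  Δ1: clk:1→0
  (1Δ to stable)
t=8 Δ0: u=1 p=0 z=0 clk=0 r=0 n1=1 x=1 q=0 y=1 v=0
  Δ1: clk:0→1
  Δ2: p:0→1
  Δ3: u:1→0
  (3Δ to stable)
t=9 Δ0: u=0 p=1 z=0 clk=1 r=0 n1=1 x=1 q=0 y=1 v=0
  Δ1: clk:1→0
  (1Δ to stable)
t=10 Δ0: u=0 p=1 z=0 clk=0 r=0 n1=1 x=1 q=0 y=1 v=0
  Δ1: clk:0→1
  Δ2: p:1→0
  Δ3: u:0→1
  (3Δ to stable)

3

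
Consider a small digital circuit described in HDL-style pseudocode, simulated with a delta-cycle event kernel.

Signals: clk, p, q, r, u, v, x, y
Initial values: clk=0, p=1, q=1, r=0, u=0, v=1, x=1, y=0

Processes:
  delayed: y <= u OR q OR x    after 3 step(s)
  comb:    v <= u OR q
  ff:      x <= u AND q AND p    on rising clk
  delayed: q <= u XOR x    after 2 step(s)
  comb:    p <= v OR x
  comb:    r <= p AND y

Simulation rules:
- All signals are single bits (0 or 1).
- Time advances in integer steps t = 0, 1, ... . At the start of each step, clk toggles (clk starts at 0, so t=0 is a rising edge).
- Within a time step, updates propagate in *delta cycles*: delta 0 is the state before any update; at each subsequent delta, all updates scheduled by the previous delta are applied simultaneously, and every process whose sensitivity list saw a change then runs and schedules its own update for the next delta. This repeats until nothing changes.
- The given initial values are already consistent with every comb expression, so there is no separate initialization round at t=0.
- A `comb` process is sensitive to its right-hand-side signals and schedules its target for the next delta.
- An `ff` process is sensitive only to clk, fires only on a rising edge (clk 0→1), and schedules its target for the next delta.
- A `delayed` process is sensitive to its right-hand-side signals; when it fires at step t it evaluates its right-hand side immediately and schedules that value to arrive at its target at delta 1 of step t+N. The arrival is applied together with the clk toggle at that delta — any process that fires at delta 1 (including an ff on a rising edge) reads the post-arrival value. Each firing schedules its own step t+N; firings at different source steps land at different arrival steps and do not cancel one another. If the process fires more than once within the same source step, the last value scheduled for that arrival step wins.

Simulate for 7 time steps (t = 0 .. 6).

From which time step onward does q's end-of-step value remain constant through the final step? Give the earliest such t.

t0.Δ0 r=0 clk=0 p=1 q=1 y=0 u=0 x=1 v=1
t0.Δ1 r=0 clk=1 p=1 q=1 y=0 u=0 x=1 v=1
t0.Δ2 r=0 clk=1 p=1 q=1 y=0 u=0 x=0 v=1
t1.Δ0 r=0 clk=1 p=1 q=1 y=0 u=0 x=0 v=1
t1.Δ1 r=0 clk=0 p=1 q=1 y=0 u=0 x=0 v=1
t2.Δ0 r=0 clk=0 p=1 q=1 y=0 u=0 x=0 v=1
t2.Δ1 r=0 clk=1 p=1 q=0 y=0 u=0 x=0 v=1
t2.Δ2 r=0 clk=1 p=1 q=0 y=0 u=0 x=0 v=0
t2.Δ3 r=0 clk=1 p=0 q=0 y=0 u=0 x=0 v=0
t3.Δ0 r=0 clk=1 p=0 q=0 y=0 u=0 x=0 v=0
t3.Δ1 r=0 clk=0 p=0 q=0 y=1 u=0 x=0 v=0
t4.Δ0 r=0 clk=0 p=0 q=0 y=1 u=0 x=0 v=0
t4.Δ1 r=0 clk=1 p=0 q=0 y=1 u=0 x=0 v=0
t5.Δ0 r=0 clk=1 p=0 q=0 y=1 u=0 x=0 v=0
t5.Δ1 r=0 clk=0 p=0 q=0 y=0 u=0 x=0 v=0
t6.Δ0 r=0 clk=0 p=0 q=0 y=0 u=0 x=0 v=0
t6.Δ1 r=0 clk=1 p=0 q=0 y=0 u=0 x=0 v=0

2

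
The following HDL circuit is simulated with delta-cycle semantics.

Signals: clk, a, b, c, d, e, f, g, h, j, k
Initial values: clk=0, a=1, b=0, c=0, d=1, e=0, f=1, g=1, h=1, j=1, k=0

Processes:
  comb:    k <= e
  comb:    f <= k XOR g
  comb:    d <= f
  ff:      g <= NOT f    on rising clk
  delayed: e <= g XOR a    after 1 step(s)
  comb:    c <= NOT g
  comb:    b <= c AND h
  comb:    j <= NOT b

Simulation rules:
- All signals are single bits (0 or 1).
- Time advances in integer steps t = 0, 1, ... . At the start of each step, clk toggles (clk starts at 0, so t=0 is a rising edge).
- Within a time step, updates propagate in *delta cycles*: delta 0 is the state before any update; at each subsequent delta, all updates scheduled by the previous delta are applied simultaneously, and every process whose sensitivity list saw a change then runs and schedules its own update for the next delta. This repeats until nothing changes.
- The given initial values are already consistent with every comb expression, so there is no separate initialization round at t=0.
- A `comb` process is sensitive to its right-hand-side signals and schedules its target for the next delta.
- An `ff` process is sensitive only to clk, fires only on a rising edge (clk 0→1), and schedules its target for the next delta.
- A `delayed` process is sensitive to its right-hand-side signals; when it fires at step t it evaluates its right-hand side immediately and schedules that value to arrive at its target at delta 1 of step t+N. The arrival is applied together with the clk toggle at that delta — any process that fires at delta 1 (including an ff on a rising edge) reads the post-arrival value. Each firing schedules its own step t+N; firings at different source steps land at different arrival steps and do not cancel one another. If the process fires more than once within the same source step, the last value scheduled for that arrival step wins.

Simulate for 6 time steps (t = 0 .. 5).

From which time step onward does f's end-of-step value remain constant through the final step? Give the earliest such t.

1

[bits: j,f,e,a,clk,g,c,h,k,b,d]
t=0: Δ0=11010101001 Δ1=11011101001 Δ2=11011001001 Δ3=10011011001 Δ4=10011011010 Δ5=00011011010 | 5Δ
t=1: Δ0=00011011010 Δ1=00110011010 Δ2=00110011110 Δ3=01110011110 Δ4=01110011111 | 4Δ
t=2: Δ0=01110011111 Δ1=01111011111 | 1Δ
t=3: Δ0=01111011111 Δ1=01110011111 | 1Δ
t=4: Δ0=01110011111 Δ1=01111011111 | 1Δ
t=5: Δ0=01111011111 Δ1=01110011111 | 1Δ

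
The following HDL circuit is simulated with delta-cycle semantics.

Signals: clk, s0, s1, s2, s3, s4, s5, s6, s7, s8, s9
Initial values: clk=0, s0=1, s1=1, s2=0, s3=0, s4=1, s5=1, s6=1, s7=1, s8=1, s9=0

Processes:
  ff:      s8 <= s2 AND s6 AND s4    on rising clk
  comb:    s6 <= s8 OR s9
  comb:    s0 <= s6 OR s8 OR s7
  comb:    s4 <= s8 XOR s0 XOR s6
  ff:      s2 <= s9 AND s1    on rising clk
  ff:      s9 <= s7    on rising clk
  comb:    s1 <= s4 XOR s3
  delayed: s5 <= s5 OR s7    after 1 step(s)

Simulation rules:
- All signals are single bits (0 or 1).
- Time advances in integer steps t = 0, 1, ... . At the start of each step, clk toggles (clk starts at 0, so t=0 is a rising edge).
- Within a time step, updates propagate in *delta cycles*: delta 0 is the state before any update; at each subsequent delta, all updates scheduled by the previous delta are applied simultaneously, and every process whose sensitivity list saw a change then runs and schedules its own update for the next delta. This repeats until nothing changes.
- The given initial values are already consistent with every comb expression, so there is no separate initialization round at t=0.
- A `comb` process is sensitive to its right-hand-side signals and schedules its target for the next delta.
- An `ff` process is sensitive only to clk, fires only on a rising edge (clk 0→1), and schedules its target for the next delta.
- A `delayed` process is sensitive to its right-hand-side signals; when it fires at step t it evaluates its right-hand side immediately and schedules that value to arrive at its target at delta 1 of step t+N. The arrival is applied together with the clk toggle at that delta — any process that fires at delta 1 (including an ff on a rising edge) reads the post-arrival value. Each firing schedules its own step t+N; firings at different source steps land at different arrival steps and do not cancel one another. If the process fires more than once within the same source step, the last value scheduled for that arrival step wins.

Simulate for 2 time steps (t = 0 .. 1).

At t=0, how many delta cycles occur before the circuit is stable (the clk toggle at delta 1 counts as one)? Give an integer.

4

[bits: s7,s0,clk,s8,s3,s5,s6,s9,s2,s4,s1]
t=0: Δ0=11010110011 Δ1=11110110011 Δ2=11100111011 Δ3=11100111001 Δ4=11100111000 | 4Δ
t=1: Δ0=11100111000 Δ1=11000111000 | 1Δ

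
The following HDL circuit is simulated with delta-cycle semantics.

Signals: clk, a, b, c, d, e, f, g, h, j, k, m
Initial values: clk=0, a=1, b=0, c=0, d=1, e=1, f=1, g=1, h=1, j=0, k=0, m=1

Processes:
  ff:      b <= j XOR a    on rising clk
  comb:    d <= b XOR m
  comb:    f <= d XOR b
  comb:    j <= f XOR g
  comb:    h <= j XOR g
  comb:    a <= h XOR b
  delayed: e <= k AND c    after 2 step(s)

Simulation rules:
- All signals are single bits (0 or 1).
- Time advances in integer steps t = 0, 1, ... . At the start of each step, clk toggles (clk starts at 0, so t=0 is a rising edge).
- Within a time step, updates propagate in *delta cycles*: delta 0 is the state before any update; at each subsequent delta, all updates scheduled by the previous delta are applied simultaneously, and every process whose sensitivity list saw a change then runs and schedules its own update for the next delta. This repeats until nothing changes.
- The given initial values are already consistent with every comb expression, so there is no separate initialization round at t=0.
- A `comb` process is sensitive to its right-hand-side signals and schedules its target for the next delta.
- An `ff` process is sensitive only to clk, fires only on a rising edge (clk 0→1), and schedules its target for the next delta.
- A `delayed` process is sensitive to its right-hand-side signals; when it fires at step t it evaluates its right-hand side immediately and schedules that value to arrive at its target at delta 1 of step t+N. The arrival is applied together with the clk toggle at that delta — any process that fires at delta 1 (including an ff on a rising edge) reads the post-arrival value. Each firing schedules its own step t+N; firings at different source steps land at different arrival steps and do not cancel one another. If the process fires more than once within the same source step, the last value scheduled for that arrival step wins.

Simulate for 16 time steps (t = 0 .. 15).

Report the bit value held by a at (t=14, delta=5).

1

t0.Δ0 d=1 m=1 c=0 g=1 b=0 h=1 j=0 k=0 a=1 clk=0 f=1 e=1
t0.Δ1 d=1 m=1 c=0 g=1 b=0 h=1 j=0 k=0 a=1 clk=1 f=1 e=1
t0.Δ2 d=1 m=1 c=0 g=1 b=1 h=1 j=0 k=0 a=1 clk=1 f=1 e=1
t0.Δ3 d=0 m=1 c=0 g=1 b=1 h=1 j=0 k=0 a=0 clk=1 f=0 e=1
t0.Δ4 d=0 m=1 c=0 g=1 b=1 h=1 j=1 k=0 a=0 clk=1 f=1 e=1
t0.Δ5 d=0 m=1 c=0 g=1 b=1 h=0 j=0 k=0 a=0 clk=1 f=1 e=1
t0.Δ6 d=0 m=1 c=0 g=1 b=1 h=1 j=0 k=0 a=1 clk=1 f=1 e=1
t0.Δ7 d=0 m=1 c=0 g=1 b=1 h=1 j=0 k=0 a=0 clk=1 f=1 e=1
t1.Δ0 d=0 m=1 c=0 g=1 b=1 h=1 j=0 k=0 a=0 clk=1 f=1 e=1
t1.Δ1 d=0 m=1 c=0 g=1 b=1 h=1 j=0 k=0 a=0 clk=0 f=1 e=1
t2.Δ0 d=0 m=1 c=0 g=1 b=1 h=1 j=0 k=0 a=0 clk=0 f=1 e=1
t2.Δ1 d=0 m=1 c=0 g=1 b=1 h=1 j=0 k=0 a=0 clk=1 f=1 e=1
t2.Δ2 d=0 m=1 c=0 g=1 b=0 h=1 j=0 k=0 a=0 clk=1 f=1 e=1
t2.Δ3 d=1 m=1 c=0 g=1 b=0 h=1 j=0 k=0 a=1 clk=1 f=0 e=1
t2.Δ4 d=1 m=1 c=0 g=1 b=0 h=1 j=1 k=0 a=1 clk=1 f=1 e=1
t2.Δ5 d=1 m=1 c=0 g=1 b=0 h=0 j=0 k=0 a=1 clk=1 f=1 e=1
t2.Δ6 d=1 m=1 c=0 g=1 b=0 h=1 j=0 k=0 a=0 clk=1 f=1 e=1
t2.Δ7 d=1 m=1 c=0 g=1 b=0 h=1 j=0 k=0 a=1 clk=1 f=1 e=1
t3.Δ0 d=1 m=1 c=0 g=1 b=0 h=1 j=0 k=0 a=1 clk=1 f=1 e=1
t3.Δ1 d=1 m=1 c=0 g=1 b=0 h=1 j=0 k=0 a=1 clk=0 f=1 e=1
t4.Δ0 d=1 m=1 c=0 g=1 b=0 h=1 j=0 k=0 a=1 clk=0 f=1 e=1
t4.Δ1 d=1 m=1 c=0 g=1 b=0 h=1 j=0 k=0 a=1 clk=1 f=1 e=1
t4.Δ2 d=1 m=1 c=0 g=1 b=1 h=1 j=0 k=0 a=1 clk=1 f=1 e=1
t4.Δ3 d=0 m=1 c=0 g=1 b=1 h=1 j=0 k=0 a=0 clk=1 f=0 e=1
t4.Δ4 d=0 m=1 c=0 g=1 b=1 h=1 j=1 k=0 a=0 clk=1 f=1 e=1
t4.Δ5 d=0 m=1 c=0 g=1 b=1 h=0 j=0 k=0 a=0 clk=1 f=1 e=1
t4.Δ6 d=0 m=1 c=0 g=1 b=1 h=1 j=0 k=0 a=1 clk=1 f=1 e=1
t4.Δ7 d=0 m=1 c=0 g=1 b=1 h=1 j=0 k=0 a=0 clk=1 f=1 e=1
t5.Δ0 d=0 m=1 c=0 g=1 b=1 h=1 j=0 k=0 a=0 clk=1 f=1 e=1
t5.Δ1 d=0 m=1 c=0 g=1 b=1 h=1 j=0 k=0 a=0 clk=0 f=1 e=1
t6.Δ0 d=0 m=1 c=0 g=1 b=1 h=1 j=0 k=0 a=0 clk=0 f=1 e=1
t6.Δ1 d=0 m=1 c=0 g=1 b=1 h=1 j=0 k=0 a=0 clk=1 f=1 e=1
t6.Δ2 d=0 m=1 c=0 g=1 b=0 h=1 j=0 k=0 a=0 clk=1 f=1 e=1
t6.Δ3 d=1 m=1 c=0 g=1 b=0 h=1 j=0 k=0 a=1 clk=1 f=0 e=1
t6.Δ4 d=1 m=1 c=0 g=1 b=0 h=1 j=1 k=0 a=1 clk=1 f=1 e=1
t6.Δ5 d=1 m=1 c=0 g=1 b=0 h=0 j=0 k=0 a=1 clk=1 f=1 e=1
t6.Δ6 d=1 m=1 c=0 g=1 b=0 h=1 j=0 k=0 a=0 clk=1 f=1 e=1
t6.Δ7 d=1 m=1 c=0 g=1 b=0 h=1 j=0 k=0 a=1 clk=1 f=1 e=1
t7.Δ0 d=1 m=1 c=0 g=1 b=0 h=1 j=0 k=0 a=1 clk=1 f=1 e=1
t7.Δ1 d=1 m=1 c=0 g=1 b=0 h=1 j=0 k=0 a=1 clk=0 f=1 e=1
t8.Δ0 d=1 m=1 c=0 g=1 b=0 h=1 j=0 k=0 a=1 clk=0 f=1 e=1
t8.Δ1 d=1 m=1 c=0 g=1 b=0 h=1 j=0 k=0 a=1 clk=1 f=1 e=1
t8.Δ2 d=1 m=1 c=0 g=1 b=1 h=1 j=0 k=0 a=1 clk=1 f=1 e=1
t8.Δ3 d=0 m=1 c=0 g=1 b=1 h=1 j=0 k=0 a=0 clk=1 f=0 e=1
t8.Δ4 d=0 m=1 c=0 g=1 b=1 h=1 j=1 k=0 a=0 clk=1 f=1 e=1
t8.Δ5 d=0 m=1 c=0 g=1 b=1 h=0 j=0 k=0 a=0 clk=1 f=1 e=1
t8.Δ6 d=0 m=1 c=0 g=1 b=1 h=1 j=0 k=0 a=1 clk=1 f=1 e=1
t8.Δ7 d=0 m=1 c=0 g=1 b=1 h=1 j=0 k=0 a=0 clk=1 f=1 e=1
t9.Δ0 d=0 m=1 c=0 g=1 b=1 h=1 j=0 k=0 a=0 clk=1 f=1 e=1
t9.Δ1 d=0 m=1 c=0 g=1 b=1 h=1 j=0 k=0 a=0 clk=0 f=1 e=1
t10.Δ0 d=0 m=1 c=0 g=1 b=1 h=1 j=0 k=0 a=0 clk=0 f=1 e=1
t10.Δ1 d=0 m=1 c=0 g=1 b=1 h=1 j=0 k=0 a=0 clk=1 f=1 e=1
t10.Δ2 d=0 m=1 c=0 g=1 b=0 h=1 j=0 k=0 a=0 clk=1 f=1 e=1
t10.Δ3 d=1 m=1 c=0 g=1 b=0 h=1 j=0 k=0 a=1 clk=1 f=0 e=1
t10.Δ4 d=1 m=1 c=0 g=1 b=0 h=1 j=1 k=0 a=1 clk=1 f=1 e=1
t10.Δ5 d=1 m=1 c=0 g=1 b=0 h=0 j=0 k=0 a=1 clk=1 f=1 e=1
t10.Δ6 d=1 m=1 c=0 g=1 b=0 h=1 j=0 k=0 a=0 clk=1 f=1 e=1
t10.Δ7 d=1 m=1 c=0 g=1 b=0 h=1 j=0 k=0 a=1 clk=1 f=1 e=1
t11.Δ0 d=1 m=1 c=0 g=1 b=0 h=1 j=0 k=0 a=1 clk=1 f=1 e=1
t11.Δ1 d=1 m=1 c=0 g=1 b=0 h=1 j=0 k=0 a=1 clk=0 f=1 e=1
t12.Δ0 d=1 m=1 c=0 g=1 b=0 h=1 j=0 k=0 a=1 clk=0 f=1 e=1
t12.Δ1 d=1 m=1 c=0 g=1 b=0 h=1 j=0 k=0 a=1 clk=1 f=1 e=1
t12.Δ2 d=1 m=1 c=0 g=1 b=1 h=1 j=0 k=0 a=1 clk=1 f=1 e=1
t12.Δ3 d=0 m=1 c=0 g=1 b=1 h=1 j=0 k=0 a=0 clk=1 f=0 e=1
t12.Δ4 d=0 m=1 c=0 g=1 b=1 h=1 j=1 k=0 a=0 clk=1 f=1 e=1
t12.Δ5 d=0 m=1 c=0 g=1 b=1 h=0 j=0 k=0 a=0 clk=1 f=1 e=1
t12.Δ6 d=0 m=1 c=0 g=1 b=1 h=1 j=0 k=0 a=1 clk=1 f=1 e=1
t12.Δ7 d=0 m=1 c=0 g=1 b=1 h=1 j=0 k=0 a=0 clk=1 f=1 e=1
t13.Δ0 d=0 m=1 c=0 g=1 b=1 h=1 j=0 k=0 a=0 clk=1 f=1 e=1
t13.Δ1 d=0 m=1 c=0 g=1 b=1 h=1 j=0 k=0 a=0 clk=0 f=1 e=1
t14.Δ0 d=0 m=1 c=0 g=1 b=1 h=1 j=0 k=0 a=0 clk=0 f=1 e=1
t14.Δ1 d=0 m=1 c=0 g=1 b=1 h=1 j=0 k=0 a=0 clk=1 f=1 e=1
t14.Δ2 d=0 m=1 c=0 g=1 b=0 h=1 j=0 k=0 a=0 clk=1 f=1 e=1
t14.Δ3 d=1 m=1 c=0 g=1 b=0 h=1 j=0 k=0 a=1 clk=1 f=0 e=1
t14.Δ4 d=1 m=1 c=0 g=1 b=0 h=1 j=1 k=0 a=1 clk=1 f=1 e=1
t14.Δ5 d=1 m=1 c=0 g=1 b=0 h=0 j=0 k=0 a=1 clk=1 f=1 e=1
t14.Δ6 d=1 m=1 c=0 g=1 b=0 h=1 j=0 k=0 a=0 clk=1 f=1 e=1
t14.Δ7 d=1 m=1 c=0 g=1 b=0 h=1 j=0 k=0 a=1 clk=1 f=1 e=1
t15.Δ0 d=1 m=1 c=0 g=1 b=0 h=1 j=0 k=0 a=1 clk=1 f=1 e=1
t15.Δ1 d=1 m=1 c=0 g=1 b=0 h=1 j=0 k=0 a=1 clk=0 f=1 e=1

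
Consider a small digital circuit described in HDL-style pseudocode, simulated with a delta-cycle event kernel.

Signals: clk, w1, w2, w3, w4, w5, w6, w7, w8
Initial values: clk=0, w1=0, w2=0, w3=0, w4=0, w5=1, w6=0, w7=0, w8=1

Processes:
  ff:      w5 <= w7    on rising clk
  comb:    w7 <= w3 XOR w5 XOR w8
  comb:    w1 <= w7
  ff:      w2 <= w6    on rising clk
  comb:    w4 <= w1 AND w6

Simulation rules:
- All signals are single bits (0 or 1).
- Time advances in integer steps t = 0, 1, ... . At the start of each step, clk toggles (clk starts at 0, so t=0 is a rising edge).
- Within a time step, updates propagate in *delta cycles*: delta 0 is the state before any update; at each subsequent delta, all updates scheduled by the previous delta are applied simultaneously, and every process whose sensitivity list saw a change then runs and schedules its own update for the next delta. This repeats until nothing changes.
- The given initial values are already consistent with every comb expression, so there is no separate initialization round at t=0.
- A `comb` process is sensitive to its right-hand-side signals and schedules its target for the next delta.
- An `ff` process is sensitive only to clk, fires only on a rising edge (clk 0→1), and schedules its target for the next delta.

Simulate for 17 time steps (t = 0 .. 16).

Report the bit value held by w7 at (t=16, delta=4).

t0.Δ0 w6=0 clk=0 w2=0 w3=0 w4=0 w8=1 w1=0 w5=1 w7=0
t0.Δ1 w6=0 clk=1 w2=0 w3=0 w4=0 w8=1 w1=0 w5=1 w7=0
t0.Δ2 w6=0 clk=1 w2=0 w3=0 w4=0 w8=1 w1=0 w5=0 w7=0
t0.Δ3 w6=0 clk=1 w2=0 w3=0 w4=0 w8=1 w1=0 w5=0 w7=1
t0.Δ4 w6=0 clk=1 w2=0 w3=0 w4=0 w8=1 w1=1 w5=0 w7=1
t1.Δ0 w6=0 clk=1 w2=0 w3=0 w4=0 w8=1 w1=1 w5=0 w7=1
t1.Δ1 w6=0 clk=0 w2=0 w3=0 w4=0 w8=1 w1=1 w5=0 w7=1
t2.Δ0 w6=0 clk=0 w2=0 w3=0 w4=0 w8=1 w1=1 w5=0 w7=1
t2.Δ1 w6=0 clk=1 w2=0 w3=0 w4=0 w8=1 w1=1 w5=0 w7=1
t2.Δ2 w6=0 clk=1 w2=0 w3=0 w4=0 w8=1 w1=1 w5=1 w7=1
t2.Δ3 w6=0 clk=1 w2=0 w3=0 w4=0 w8=1 w1=1 w5=1 w7=0
t2.Δ4 w6=0 clk=1 w2=0 w3=0 w4=0 w8=1 w1=0 w5=1 w7=0
t3.Δ0 w6=0 clk=1 w2=0 w3=0 w4=0 w8=1 w1=0 w5=1 w7=0
t3.Δ1 w6=0 clk=0 w2=0 w3=0 w4=0 w8=1 w1=0 w5=1 w7=0
t4.Δ0 w6=0 clk=0 w2=0 w3=0 w4=0 w8=1 w1=0 w5=1 w7=0
t4.Δ1 w6=0 clk=1 w2=0 w3=0 w4=0 w8=1 w1=0 w5=1 w7=0
t4.Δ2 w6=0 clk=1 w2=0 w3=0 w4=0 w8=1 w1=0 w5=0 w7=0
t4.Δ3 w6=0 clk=1 w2=0 w3=0 w4=0 w8=1 w1=0 w5=0 w7=1
t4.Δ4 w6=0 clk=1 w2=0 w3=0 w4=0 w8=1 w1=1 w5=0 w7=1
t5.Δ0 w6=0 clk=1 w2=0 w3=0 w4=0 w8=1 w1=1 w5=0 w7=1
t5.Δ1 w6=0 clk=0 w2=0 w3=0 w4=0 w8=1 w1=1 w5=0 w7=1
t6.Δ0 w6=0 clk=0 w2=0 w3=0 w4=0 w8=1 w1=1 w5=0 w7=1
t6.Δ1 w6=0 clk=1 w2=0 w3=0 w4=0 w8=1 w1=1 w5=0 w7=1
t6.Δ2 w6=0 clk=1 w2=0 w3=0 w4=0 w8=1 w1=1 w5=1 w7=1
t6.Δ3 w6=0 clk=1 w2=0 w3=0 w4=0 w8=1 w1=1 w5=1 w7=0
t6.Δ4 w6=0 clk=1 w2=0 w3=0 w4=0 w8=1 w1=0 w5=1 w7=0
t7.Δ0 w6=0 clk=1 w2=0 w3=0 w4=0 w8=1 w1=0 w5=1 w7=0
t7.Δ1 w6=0 clk=0 w2=0 w3=0 w4=0 w8=1 w1=0 w5=1 w7=0
t8.Δ0 w6=0 clk=0 w2=0 w3=0 w4=0 w8=1 w1=0 w5=1 w7=0
t8.Δ1 w6=0 clk=1 w2=0 w3=0 w4=0 w8=1 w1=0 w5=1 w7=0
t8.Δ2 w6=0 clk=1 w2=0 w3=0 w4=0 w8=1 w1=0 w5=0 w7=0
t8.Δ3 w6=0 clk=1 w2=0 w3=0 w4=0 w8=1 w1=0 w5=0 w7=1
t8.Δ4 w6=0 clk=1 w2=0 w3=0 w4=0 w8=1 w1=1 w5=0 w7=1
t9.Δ0 w6=0 clk=1 w2=0 w3=0 w4=0 w8=1 w1=1 w5=0 w7=1
t9.Δ1 w6=0 clk=0 w2=0 w3=0 w4=0 w8=1 w1=1 w5=0 w7=1
t10.Δ0 w6=0 clk=0 w2=0 w3=0 w4=0 w8=1 w1=1 w5=0 w7=1
t10.Δ1 w6=0 clk=1 w2=0 w3=0 w4=0 w8=1 w1=1 w5=0 w7=1
t10.Δ2 w6=0 clk=1 w2=0 w3=0 w4=0 w8=1 w1=1 w5=1 w7=1
t10.Δ3 w6=0 clk=1 w2=0 w3=0 w4=0 w8=1 w1=1 w5=1 w7=0
t10.Δ4 w6=0 clk=1 w2=0 w3=0 w4=0 w8=1 w1=0 w5=1 w7=0
t11.Δ0 w6=0 clk=1 w2=0 w3=0 w4=0 w8=1 w1=0 w5=1 w7=0
t11.Δ1 w6=0 clk=0 w2=0 w3=0 w4=0 w8=1 w1=0 w5=1 w7=0
t12.Δ0 w6=0 clk=0 w2=0 w3=0 w4=0 w8=1 w1=0 w5=1 w7=0
t12.Δ1 w6=0 clk=1 w2=0 w3=0 w4=0 w8=1 w1=0 w5=1 w7=0
t12.Δ2 w6=0 clk=1 w2=0 w3=0 w4=0 w8=1 w1=0 w5=0 w7=0
t12.Δ3 w6=0 clk=1 w2=0 w3=0 w4=0 w8=1 w1=0 w5=0 w7=1
t12.Δ4 w6=0 clk=1 w2=0 w3=0 w4=0 w8=1 w1=1 w5=0 w7=1
t13.Δ0 w6=0 clk=1 w2=0 w3=0 w4=0 w8=1 w1=1 w5=0 w7=1
t13.Δ1 w6=0 clk=0 w2=0 w3=0 w4=0 w8=1 w1=1 w5=0 w7=1
t14.Δ0 w6=0 clk=0 w2=0 w3=0 w4=0 w8=1 w1=1 w5=0 w7=1
t14.Δ1 w6=0 clk=1 w2=0 w3=0 w4=0 w8=1 w1=1 w5=0 w7=1
t14.Δ2 w6=0 clk=1 w2=0 w3=0 w4=0 w8=1 w1=1 w5=1 w7=1
t14.Δ3 w6=0 clk=1 w2=0 w3=0 w4=0 w8=1 w1=1 w5=1 w7=0
t14.Δ4 w6=0 clk=1 w2=0 w3=0 w4=0 w8=1 w1=0 w5=1 w7=0
t15.Δ0 w6=0 clk=1 w2=0 w3=0 w4=0 w8=1 w1=0 w5=1 w7=0
t15.Δ1 w6=0 clk=0 w2=0 w3=0 w4=0 w8=1 w1=0 w5=1 w7=0
t16.Δ0 w6=0 clk=0 w2=0 w3=0 w4=0 w8=1 w1=0 w5=1 w7=0
t16.Δ1 w6=0 clk=1 w2=0 w3=0 w4=0 w8=1 w1=0 w5=1 w7=0
t16.Δ2 w6=0 clk=1 w2=0 w3=0 w4=0 w8=1 w1=0 w5=0 w7=0
t16.Δ3 w6=0 clk=1 w2=0 w3=0 w4=0 w8=1 w1=0 w5=0 w7=1
t16.Δ4 w6=0 clk=1 w2=0 w3=0 w4=0 w8=1 w1=1 w5=0 w7=1

1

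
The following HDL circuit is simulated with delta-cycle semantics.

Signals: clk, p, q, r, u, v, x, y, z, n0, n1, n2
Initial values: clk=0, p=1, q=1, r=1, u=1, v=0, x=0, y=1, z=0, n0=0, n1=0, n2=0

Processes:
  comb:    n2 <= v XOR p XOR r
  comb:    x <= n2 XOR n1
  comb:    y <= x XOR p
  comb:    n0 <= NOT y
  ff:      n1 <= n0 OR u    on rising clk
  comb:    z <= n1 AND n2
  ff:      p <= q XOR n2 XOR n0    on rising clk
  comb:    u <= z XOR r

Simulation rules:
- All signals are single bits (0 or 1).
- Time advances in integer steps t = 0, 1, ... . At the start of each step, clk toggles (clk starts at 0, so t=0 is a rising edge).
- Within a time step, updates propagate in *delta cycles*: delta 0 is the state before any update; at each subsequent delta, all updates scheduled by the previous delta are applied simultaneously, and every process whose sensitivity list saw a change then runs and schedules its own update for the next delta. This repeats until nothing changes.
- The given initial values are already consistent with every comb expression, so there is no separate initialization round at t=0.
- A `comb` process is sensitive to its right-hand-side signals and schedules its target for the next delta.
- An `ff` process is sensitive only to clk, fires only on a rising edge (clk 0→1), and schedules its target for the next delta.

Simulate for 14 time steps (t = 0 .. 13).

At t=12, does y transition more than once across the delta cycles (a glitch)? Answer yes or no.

yes

t0.Δ0 clk=0 u=1 x=0 q=1 n1=0 y=1 n0=0 r=1 v=0 n2=0 z=0 p=1
t0.Δ1 clk=1 u=1 x=0 q=1 n1=0 y=1 n0=0 r=1 v=0 n2=0 z=0 p=1
t0.Δ2 clk=1 u=1 x=0 q=1 n1=1 y=1 n0=0 r=1 v=0 n2=0 z=0 p=1
t0.Δ3 clk=1 u=1 x=1 q=1 n1=1 y=1 n0=0 r=1 v=0 n2=0 z=0 p=1
t0.Δ4 clk=1 u=1 x=1 q=1 n1=1 y=0 n0=0 r=1 v=0 n2=0 z=0 p=1
t0.Δ5 clk=1 u=1 x=1 q=1 n1=1 y=0 n0=1 r=1 v=0 n2=0 z=0 p=1
t1.Δ0 clk=1 u=1 x=1 q=1 n1=1 y=0 n0=1 r=1 v=0 n2=0 z=0 p=1
t1.Δ1 clk=0 u=1 x=1 q=1 n1=1 y=0 n0=1 r=1 v=0 n2=0 z=0 p=1
t2.Δ0 clk=0 u=1 x=1 q=1 n1=1 y=0 n0=1 r=1 v=0 n2=0 z=0 p=1
t2.Δ1 clk=1 u=1 x=1 q=1 n1=1 y=0 n0=1 r=1 v=0 n2=0 z=0 p=1
t2.Δ2 clk=1 u=1 x=1 q=1 n1=1 y=0 n0=1 r=1 v=0 n2=0 z=0 p=0
t2.Δ3 clk=1 u=1 x=1 q=1 n1=1 y=1 n0=1 r=1 v=0 n2=1 z=0 p=0
t2.Δ4 clk=1 u=1 x=0 q=1 n1=1 y=1 n0=0 r=1 v=0 n2=1 z=1 p=0
t2.Δ5 clk=1 u=0 x=0 q=1 n1=1 y=0 n0=0 r=1 v=0 n2=1 z=1 p=0
t2.Δ6 clk=1 u=0 x=0 q=1 n1=1 y=0 n0=1 r=1 v=0 n2=1 z=1 p=0
t3.Δ0 clk=1 u=0 x=0 q=1 n1=1 y=0 n0=1 r=1 v=0 n2=1 z=1 p=0
t3.Δ1 clk=0 u=0 x=0 q=1 n1=1 y=0 n0=1 r=1 v=0 n2=1 z=1 p=0
t4.Δ0 clk=0 u=0 x=0 q=1 n1=1 y=0 n0=1 r=1 v=0 n2=1 z=1 p=0
t4.Δ1 clk=1 u=0 x=0 q=1 n1=1 y=0 n0=1 r=1 v=0 n2=1 z=1 p=0
t4.Δ2 clk=1 u=0 x=0 q=1 n1=1 y=0 n0=1 r=1 v=0 n2=1 z=1 p=1
t4.Δ3 clk=1 u=0 x=0 q=1 n1=1 y=1 n0=1 r=1 v=0 n2=0 z=1 p=1
t4.Δ4 clk=1 u=0 x=1 q=1 n1=1 y=1 n0=0 r=1 v=0 n2=0 z=0 p=1
t4.Δ5 clk=1 u=1 x=1 q=1 n1=1 y=0 n0=0 r=1 v=0 n2=0 z=0 p=1
t4.Δ6 clk=1 u=1 x=1 q=1 n1=1 y=0 n0=1 r=1 v=0 n2=0 z=0 p=1
t5.Δ0 clk=1 u=1 x=1 q=1 n1=1 y=0 n0=1 r=1 v=0 n2=0 z=0 p=1
t5.Δ1 clk=0 u=1 x=1 q=1 n1=1 y=0 n0=1 r=1 v=0 n2=0 z=0 p=1
t6.Δ0 clk=0 u=1 x=1 q=1 n1=1 y=0 n0=1 r=1 v=0 n2=0 z=0 p=1
t6.Δ1 clk=1 u=1 x=1 q=1 n1=1 y=0 n0=1 r=1 v=0 n2=0 z=0 p=1
t6.Δ2 clk=1 u=1 x=1 q=1 n1=1 y=0 n0=1 r=1 v=0 n2=0 z=0 p=0
t6.Δ3 clk=1 u=1 x=1 q=1 n1=1 y=1 n0=1 r=1 v=0 n2=1 z=0 p=0
t6.Δ4 clk=1 u=1 x=0 q=1 n1=1 y=1 n0=0 r=1 v=0 n2=1 z=1 p=0
t6.Δ5 clk=1 u=0 x=0 q=1 n1=1 y=0 n0=0 r=1 v=0 n2=1 z=1 p=0
t6.Δ6 clk=1 u=0 x=0 q=1 n1=1 y=0 n0=1 r=1 v=0 n2=1 z=1 p=0
t7.Δ0 clk=1 u=0 x=0 q=1 n1=1 y=0 n0=1 r=1 v=0 n2=1 z=1 p=0
t7.Δ1 clk=0 u=0 x=0 q=1 n1=1 y=0 n0=1 r=1 v=0 n2=1 z=1 p=0
t8.Δ0 clk=0 u=0 x=0 q=1 n1=1 y=0 n0=1 r=1 v=0 n2=1 z=1 p=0
t8.Δ1 clk=1 u=0 x=0 q=1 n1=1 y=0 n0=1 r=1 v=0 n2=1 z=1 p=0
t8.Δ2 clk=1 u=0 x=0 q=1 n1=1 y=0 n0=1 r=1 v=0 n2=1 z=1 p=1
t8.Δ3 clk=1 u=0 x=0 q=1 n1=1 y=1 n0=1 r=1 v=0 n2=0 z=1 p=1
t8.Δ4 clk=1 u=0 x=1 q=1 n1=1 y=1 n0=0 r=1 v=0 n2=0 z=0 p=1
t8.Δ5 clk=1 u=1 x=1 q=1 n1=1 y=0 n0=0 r=1 v=0 n2=0 z=0 p=1
t8.Δ6 clk=1 u=1 x=1 q=1 n1=1 y=0 n0=1 r=1 v=0 n2=0 z=0 p=1
t9.Δ0 clk=1 u=1 x=1 q=1 n1=1 y=0 n0=1 r=1 v=0 n2=0 z=0 p=1
t9.Δ1 clk=0 u=1 x=1 q=1 n1=1 y=0 n0=1 r=1 v=0 n2=0 z=0 p=1
t10.Δ0 clk=0 u=1 x=1 q=1 n1=1 y=0 n0=1 r=1 v=0 n2=0 z=0 p=1
t10.Δ1 clk=1 u=1 x=1 q=1 n1=1 y=0 n0=1 r=1 v=0 n2=0 z=0 p=1
t10.Δ2 clk=1 u=1 x=1 q=1 n1=1 y=0 n0=1 r=1 v=0 n2=0 z=0 p=0
t10.Δ3 clk=1 u=1 x=1 q=1 n1=1 y=1 n0=1 r=1 v=0 n2=1 z=0 p=0
t10.Δ4 clk=1 u=1 x=0 q=1 n1=1 y=1 n0=0 r=1 v=0 n2=1 z=1 p=0
t10.Δ5 clk=1 u=0 x=0 q=1 n1=1 y=0 n0=0 r=1 v=0 n2=1 z=1 p=0
t10.Δ6 clk=1 u=0 x=0 q=1 n1=1 y=0 n0=1 r=1 v=0 n2=1 z=1 p=0
t11.Δ0 clk=1 u=0 x=0 q=1 n1=1 y=0 n0=1 r=1 v=0 n2=1 z=1 p=0
t11.Δ1 clk=0 u=0 x=0 q=1 n1=1 y=0 n0=1 r=1 v=0 n2=1 z=1 p=0
t12.Δ0 clk=0 u=0 x=0 q=1 n1=1 y=0 n0=1 r=1 v=0 n2=1 z=1 p=0
t12.Δ1 clk=1 u=0 x=0 q=1 n1=1 y=0 n0=1 r=1 v=0 n2=1 z=1 p=0
t12.Δ2 clk=1 u=0 x=0 q=1 n1=1 y=0 n0=1 r=1 v=0 n2=1 z=1 p=1
t12.Δ3 clk=1 u=0 x=0 q=1 n1=1 y=1 n0=1 r=1 v=0 n2=0 z=1 p=1
t12.Δ4 clk=1 u=0 x=1 q=1 n1=1 y=1 n0=0 r=1 v=0 n2=0 z=0 p=1
t12.Δ5 clk=1 u=1 x=1 q=1 n1=1 y=0 n0=0 r=1 v=0 n2=0 z=0 p=1
t12.Δ6 clk=1 u=1 x=1 q=1 n1=1 y=0 n0=1 r=1 v=0 n2=0 z=0 p=1
t13.Δ0 clk=1 u=1 x=1 q=1 n1=1 y=0 n0=1 r=1 v=0 n2=0 z=0 p=1
t13.Δ1 clk=0 u=1 x=1 q=1 n1=1 y=0 n0=1 r=1 v=0 n2=0 z=0 p=1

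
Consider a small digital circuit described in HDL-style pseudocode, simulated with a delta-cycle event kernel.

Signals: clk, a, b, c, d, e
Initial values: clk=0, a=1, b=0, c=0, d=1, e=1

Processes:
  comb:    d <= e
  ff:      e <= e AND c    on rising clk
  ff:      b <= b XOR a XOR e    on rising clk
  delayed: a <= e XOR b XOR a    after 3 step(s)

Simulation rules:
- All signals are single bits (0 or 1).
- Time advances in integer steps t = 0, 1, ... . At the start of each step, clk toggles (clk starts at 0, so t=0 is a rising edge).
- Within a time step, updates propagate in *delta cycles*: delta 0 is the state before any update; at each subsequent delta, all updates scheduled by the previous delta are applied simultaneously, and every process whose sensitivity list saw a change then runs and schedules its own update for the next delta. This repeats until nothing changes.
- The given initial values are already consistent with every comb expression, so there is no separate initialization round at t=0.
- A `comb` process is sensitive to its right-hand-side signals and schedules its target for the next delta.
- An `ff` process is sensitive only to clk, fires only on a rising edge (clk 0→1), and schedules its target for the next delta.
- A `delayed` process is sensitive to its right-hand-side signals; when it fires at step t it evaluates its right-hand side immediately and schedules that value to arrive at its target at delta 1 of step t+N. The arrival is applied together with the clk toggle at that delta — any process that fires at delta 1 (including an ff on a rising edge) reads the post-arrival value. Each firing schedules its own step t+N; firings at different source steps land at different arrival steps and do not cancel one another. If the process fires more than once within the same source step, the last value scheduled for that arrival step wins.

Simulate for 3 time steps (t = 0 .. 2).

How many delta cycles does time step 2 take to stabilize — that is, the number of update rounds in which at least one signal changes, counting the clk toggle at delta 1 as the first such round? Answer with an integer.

2

t=0 Δ0: d=1 a=1 b=0 clk=0 c=0 e=1
  Δ1: clk:0→1
  Δ2: e:1→0
  Δ3: d:1→0
  (3Δ to stable)
t=1 Δ0: d=0 a=1 b=0 clk=1 c=0 e=0
  Δ1: clk:1→0
  (1Δ to stable)
t=2 Δ0: d=0 a=1 b=0 clk=0 c=0 e=0
  Δ1: clk:0→1
  Δ2: b:0→1
  (2Δ to stable)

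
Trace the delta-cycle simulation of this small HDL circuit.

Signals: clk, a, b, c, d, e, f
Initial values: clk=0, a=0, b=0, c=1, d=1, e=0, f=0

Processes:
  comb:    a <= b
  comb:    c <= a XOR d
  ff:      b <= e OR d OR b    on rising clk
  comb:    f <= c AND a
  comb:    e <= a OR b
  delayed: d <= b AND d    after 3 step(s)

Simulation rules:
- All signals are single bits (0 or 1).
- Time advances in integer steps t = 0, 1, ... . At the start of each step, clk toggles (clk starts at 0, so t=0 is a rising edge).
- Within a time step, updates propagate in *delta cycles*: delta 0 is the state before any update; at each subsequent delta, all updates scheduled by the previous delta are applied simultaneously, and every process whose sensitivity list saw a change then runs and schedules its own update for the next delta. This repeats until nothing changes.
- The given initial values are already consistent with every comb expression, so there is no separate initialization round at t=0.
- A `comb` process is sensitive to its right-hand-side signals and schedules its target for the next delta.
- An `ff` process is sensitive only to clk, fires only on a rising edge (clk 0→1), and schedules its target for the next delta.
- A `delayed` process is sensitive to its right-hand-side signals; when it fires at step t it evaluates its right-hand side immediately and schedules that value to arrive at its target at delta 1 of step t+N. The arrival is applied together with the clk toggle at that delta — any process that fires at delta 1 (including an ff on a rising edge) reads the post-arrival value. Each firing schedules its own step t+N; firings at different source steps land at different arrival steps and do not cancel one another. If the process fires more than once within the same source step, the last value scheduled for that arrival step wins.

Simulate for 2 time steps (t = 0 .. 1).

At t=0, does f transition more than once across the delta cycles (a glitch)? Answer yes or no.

yes

t0.Δ0 clk=0 c=1 a=0 b=0 f=0 d=1 e=0
t0.Δ1 clk=1 c=1 a=0 b=0 f=0 d=1 e=0
t0.Δ2 clk=1 c=1 a=0 b=1 f=0 d=1 e=0
t0.Δ3 clk=1 c=1 a=1 b=1 f=0 d=1 e=1
t0.Δ4 clk=1 c=0 a=1 b=1 f=1 d=1 e=1
t0.Δ5 clk=1 c=0 a=1 b=1 f=0 d=1 e=1
t1.Δ0 clk=1 c=0 a=1 b=1 f=0 d=1 e=1
t1.Δ1 clk=0 c=0 a=1 b=1 f=0 d=1 e=1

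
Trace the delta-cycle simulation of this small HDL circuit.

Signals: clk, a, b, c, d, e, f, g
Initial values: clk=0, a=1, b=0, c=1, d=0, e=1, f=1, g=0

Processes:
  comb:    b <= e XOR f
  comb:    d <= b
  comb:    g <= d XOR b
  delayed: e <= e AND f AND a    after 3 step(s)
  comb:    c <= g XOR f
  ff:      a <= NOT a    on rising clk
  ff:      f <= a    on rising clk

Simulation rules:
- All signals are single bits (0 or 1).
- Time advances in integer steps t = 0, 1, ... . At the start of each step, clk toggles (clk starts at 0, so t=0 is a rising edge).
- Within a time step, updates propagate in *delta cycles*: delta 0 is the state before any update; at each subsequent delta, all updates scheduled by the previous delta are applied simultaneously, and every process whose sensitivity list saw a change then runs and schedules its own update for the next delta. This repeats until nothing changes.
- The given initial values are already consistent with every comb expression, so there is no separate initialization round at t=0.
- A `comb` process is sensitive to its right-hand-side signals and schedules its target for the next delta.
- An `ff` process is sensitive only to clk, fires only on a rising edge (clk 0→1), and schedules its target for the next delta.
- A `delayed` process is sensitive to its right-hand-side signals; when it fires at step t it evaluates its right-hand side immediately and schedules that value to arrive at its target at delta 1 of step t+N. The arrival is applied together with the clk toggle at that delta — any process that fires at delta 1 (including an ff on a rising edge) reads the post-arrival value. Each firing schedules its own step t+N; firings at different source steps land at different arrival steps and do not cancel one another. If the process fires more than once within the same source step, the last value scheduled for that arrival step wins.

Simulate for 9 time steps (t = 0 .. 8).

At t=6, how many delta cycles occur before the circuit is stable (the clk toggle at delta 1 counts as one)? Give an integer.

6

[bits: e,b,g,d,clk,a,c,f]
t=0: Δ0=10000111 Δ1=10001111 Δ2=10001011 | 2Δ
t=1: Δ0=10001011 Δ1=10000011 | 1Δ
t=2: Δ0=10000011 Δ1=10001011 Δ2=10001110 Δ3=11001100 Δ4=11111100 Δ5=11011110 Δ6=11011100 | 6Δ
t=3: Δ0=11011100 Δ1=01010100 Δ2=00010100 Δ3=00100100 Δ4=00000110 Δ5=00000100 | 5Δ
t=4: Δ0=00000100 Δ1=00001100 Δ2=00001001 Δ3=01001011 Δ4=01111011 Δ5=01011001 Δ6=01011011 | 6Δ
t=5: Δ0=01011011 Δ1=01010011 | 1Δ
t=6: Δ0=01010011 Δ1=01011011 Δ2=01011110 Δ3=00011100 Δ4=00101100 Δ5=00001110 Δ6=00001100 | 6Δ
t=7: Δ0=00001100 Δ1=00000100 | 1Δ
t=8: Δ0=00000100 Δ1=00001100 Δ2=00001001 Δ3=01001011 Δ4=01111011 Δ5=01011001 Δ6=01011011 | 6Δ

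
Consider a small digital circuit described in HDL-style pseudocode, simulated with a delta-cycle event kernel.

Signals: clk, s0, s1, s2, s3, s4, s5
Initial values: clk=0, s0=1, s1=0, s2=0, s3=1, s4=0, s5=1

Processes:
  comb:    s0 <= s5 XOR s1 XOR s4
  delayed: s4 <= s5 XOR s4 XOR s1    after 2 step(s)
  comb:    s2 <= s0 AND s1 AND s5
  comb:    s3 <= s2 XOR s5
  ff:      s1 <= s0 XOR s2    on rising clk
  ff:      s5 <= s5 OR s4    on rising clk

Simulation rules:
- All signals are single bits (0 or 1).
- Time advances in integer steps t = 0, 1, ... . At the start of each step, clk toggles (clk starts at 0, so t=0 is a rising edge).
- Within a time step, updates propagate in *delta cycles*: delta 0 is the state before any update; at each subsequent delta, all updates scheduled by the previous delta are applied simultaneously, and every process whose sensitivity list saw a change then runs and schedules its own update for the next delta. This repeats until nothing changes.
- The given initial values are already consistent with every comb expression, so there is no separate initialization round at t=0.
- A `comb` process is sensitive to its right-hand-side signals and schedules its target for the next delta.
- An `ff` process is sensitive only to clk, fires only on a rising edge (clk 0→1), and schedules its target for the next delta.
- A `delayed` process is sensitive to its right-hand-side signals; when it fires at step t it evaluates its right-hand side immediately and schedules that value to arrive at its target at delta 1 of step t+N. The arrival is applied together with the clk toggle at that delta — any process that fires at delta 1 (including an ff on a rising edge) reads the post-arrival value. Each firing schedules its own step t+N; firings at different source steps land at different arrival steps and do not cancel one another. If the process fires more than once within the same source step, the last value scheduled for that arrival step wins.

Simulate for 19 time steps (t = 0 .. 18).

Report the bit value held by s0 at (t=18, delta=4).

t0.Δ0 s0=1 s4=0 s3=1 s2=0 s5=1 s1=0 clk=0
t0.Δ1 s0=1 s4=0 s3=1 s2=0 s5=1 s1=0 clk=1
t0.Δ2 s0=1 s4=0 s3=1 s2=0 s5=1 s1=1 clk=1
t0.Δ3 s0=0 s4=0 s3=1 s2=1 s5=1 s1=1 clk=1
t0.Δ4 s0=0 s4=0 s3=0 s2=0 s5=1 s1=1 clk=1
t0.Δ5 s0=0 s4=0 s3=1 s2=0 s5=1 s1=1 clk=1
t1.Δ0 s0=0 s4=0 s3=1 s2=0 s5=1 s1=1 clk=1
t1.Δ1 s0=0 s4=0 s3=1 s2=0 s5=1 s1=1 clk=0
t2.Δ0 s0=0 s4=0 s3=1 s2=0 s5=1 s1=1 clk=0
t2.Δ1 s0=0 s4=0 s3=1 s2=0 s5=1 s1=1 clk=1
t2.Δ2 s0=0 s4=0 s3=1 s2=0 s5=1 s1=0 clk=1
t2.Δ3 s0=1 s4=0 s3=1 s2=0 s5=1 s1=0 clk=1
t3.Δ0 s0=1 s4=0 s3=1 s2=0 s5=1 s1=0 clk=1
t3.Δ1 s0=1 s4=0 s3=1 s2=0 s5=1 s1=0 clk=0
t4.Δ0 s0=1 s4=0 s3=1 s2=0 s5=1 s1=0 clk=0
t4.Δ1 s0=1 s4=1 s3=1 s2=0 s5=1 s1=0 clk=1
t4.Δ2 s0=0 s4=1 s3=1 s2=0 s5=1 s1=1 clk=1
t4.Δ3 s0=1 s4=1 s3=1 s2=0 s5=1 s1=1 clk=1
t4.Δ4 s0=1 s4=1 s3=1 s2=1 s5=1 s1=1 clk=1
t4.Δ5 s0=1 s4=1 s3=0 s2=1 s5=1 s1=1 clk=1
t5.Δ0 s0=1 s4=1 s3=0 s2=1 s5=1 s1=1 clk=1
t5.Δ1 s0=1 s4=1 s3=0 s2=1 s5=1 s1=1 clk=0
t6.Δ0 s0=1 s4=1 s3=0 s2=1 s5=1 s1=1 clk=0
t6.Δ1 s0=1 s4=1 s3=0 s2=1 s5=1 s1=1 clk=1
t6.Δ2 s0=1 s4=1 s3=0 s2=1 s5=1 s1=0 clk=1
t6.Δ3 s0=0 s4=1 s3=0 s2=0 s5=1 s1=0 clk=1
t6.Δ4 s0=0 s4=1 s3=1 s2=0 s5=1 s1=0 clk=1
t7.Δ0 s0=0 s4=1 s3=1 s2=0 s5=1 s1=0 clk=1
t7.Δ1 s0=0 s4=1 s3=1 s2=0 s5=1 s1=0 clk=0
t8.Δ0 s0=0 s4=1 s3=1 s2=0 s5=1 s1=0 clk=0
t8.Δ1 s0=0 s4=0 s3=1 s2=0 s5=1 s1=0 clk=1
t8.Δ2 s0=1 s4=0 s3=1 s2=0 s5=1 s1=0 clk=1
t9.Δ0 s0=1 s4=0 s3=1 s2=0 s5=1 s1=0 clk=1
t9.Δ1 s0=1 s4=0 s3=1 s2=0 s5=1 s1=0 clk=0
t10.Δ0 s0=1 s4=0 s3=1 s2=0 s5=1 s1=0 clk=0
t10.Δ1 s0=1 s4=1 s3=1 s2=0 s5=1 s1=0 clk=1
t10.Δ2 s0=0 s4=1 s3=1 s2=0 s5=1 s1=1 clk=1
t10.Δ3 s0=1 s4=1 s3=1 s2=0 s5=1 s1=1 clk=1
t10.Δ4 s0=1 s4=1 s3=1 s2=1 s5=1 s1=1 clk=1
t10.Δ5 s0=1 s4=1 s3=0 s2=1 s5=1 s1=1 clk=1
t11.Δ0 s0=1 s4=1 s3=0 s2=1 s5=1 s1=1 clk=1
t11.Δ1 s0=1 s4=1 s3=0 s2=1 s5=1 s1=1 clk=0
t12.Δ0 s0=1 s4=1 s3=0 s2=1 s5=1 s1=1 clk=0
t12.Δ1 s0=1 s4=1 s3=0 s2=1 s5=1 s1=1 clk=1
t12.Δ2 s0=1 s4=1 s3=0 s2=1 s5=1 s1=0 clk=1
t12.Δ3 s0=0 s4=1 s3=0 s2=0 s5=1 s1=0 clk=1
t12.Δ4 s0=0 s4=1 s3=1 s2=0 s5=1 s1=0 clk=1
t13.Δ0 s0=0 s4=1 s3=1 s2=0 s5=1 s1=0 clk=1
t13.Δ1 s0=0 s4=1 s3=1 s2=0 s5=1 s1=0 clk=0
t14.Δ0 s0=0 s4=1 s3=1 s2=0 s5=1 s1=0 clk=0
t14.Δ1 s0=0 s4=0 s3=1 s2=0 s5=1 s1=0 clk=1
t14.Δ2 s0=1 s4=0 s3=1 s2=0 s5=1 s1=0 clk=1
t15.Δ0 s0=1 s4=0 s3=1 s2=0 s5=1 s1=0 clk=1
t15.Δ1 s0=1 s4=0 s3=1 s2=0 s5=1 s1=0 clk=0
t16.Δ0 s0=1 s4=0 s3=1 s2=0 s5=1 s1=0 clk=0
t16.Δ1 s0=1 s4=1 s3=1 s2=0 s5=1 s1=0 clk=1
t16.Δ2 s0=0 s4=1 s3=1 s2=0 s5=1 s1=1 clk=1
t16.Δ3 s0=1 s4=1 s3=1 s2=0 s5=1 s1=1 clk=1
t16.Δ4 s0=1 s4=1 s3=1 s2=1 s5=1 s1=1 clk=1
t16.Δ5 s0=1 s4=1 s3=0 s2=1 s5=1 s1=1 clk=1
t17.Δ0 s0=1 s4=1 s3=0 s2=1 s5=1 s1=1 clk=1
t17.Δ1 s0=1 s4=1 s3=0 s2=1 s5=1 s1=1 clk=0
t18.Δ0 s0=1 s4=1 s3=0 s2=1 s5=1 s1=1 clk=0
t18.Δ1 s0=1 s4=1 s3=0 s2=1 s5=1 s1=1 clk=1
t18.Δ2 s0=1 s4=1 s3=0 s2=1 s5=1 s1=0 clk=1
t18.Δ3 s0=0 s4=1 s3=0 s2=0 s5=1 s1=0 clk=1
t18.Δ4 s0=0 s4=1 s3=1 s2=0 s5=1 s1=0 clk=1

0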